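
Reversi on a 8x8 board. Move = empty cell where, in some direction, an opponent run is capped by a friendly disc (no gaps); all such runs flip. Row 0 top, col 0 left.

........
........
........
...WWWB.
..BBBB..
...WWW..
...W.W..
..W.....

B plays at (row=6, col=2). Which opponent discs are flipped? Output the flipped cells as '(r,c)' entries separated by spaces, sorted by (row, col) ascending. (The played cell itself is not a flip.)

Dir NW: first cell '.' (not opp) -> no flip
Dir N: first cell '.' (not opp) -> no flip
Dir NE: opp run (5,3) capped by B -> flip
Dir W: first cell '.' (not opp) -> no flip
Dir E: opp run (6,3), next='.' -> no flip
Dir SW: first cell '.' (not opp) -> no flip
Dir S: opp run (7,2), next=edge -> no flip
Dir SE: first cell '.' (not opp) -> no flip

Answer: (5,3)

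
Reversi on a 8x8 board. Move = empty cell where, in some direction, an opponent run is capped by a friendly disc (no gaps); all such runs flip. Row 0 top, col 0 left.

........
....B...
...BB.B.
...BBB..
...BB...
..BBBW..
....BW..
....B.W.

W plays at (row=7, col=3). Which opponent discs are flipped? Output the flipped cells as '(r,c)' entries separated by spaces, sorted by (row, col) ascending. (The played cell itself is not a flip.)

Dir NW: first cell '.' (not opp) -> no flip
Dir N: first cell '.' (not opp) -> no flip
Dir NE: opp run (6,4) capped by W -> flip
Dir W: first cell '.' (not opp) -> no flip
Dir E: opp run (7,4), next='.' -> no flip
Dir SW: edge -> no flip
Dir S: edge -> no flip
Dir SE: edge -> no flip

Answer: (6,4)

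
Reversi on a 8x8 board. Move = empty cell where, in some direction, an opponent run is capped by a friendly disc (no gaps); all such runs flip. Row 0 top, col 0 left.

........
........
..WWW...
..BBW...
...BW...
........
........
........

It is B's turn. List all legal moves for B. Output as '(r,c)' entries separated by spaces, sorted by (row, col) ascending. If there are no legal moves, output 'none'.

Answer: (1,1) (1,2) (1,3) (1,4) (1,5) (2,5) (3,5) (4,5) (5,5)

Derivation:
(1,1): flips 1 -> legal
(1,2): flips 1 -> legal
(1,3): flips 1 -> legal
(1,4): flips 1 -> legal
(1,5): flips 1 -> legal
(2,1): no bracket -> illegal
(2,5): flips 1 -> legal
(3,1): no bracket -> illegal
(3,5): flips 1 -> legal
(4,5): flips 1 -> legal
(5,3): no bracket -> illegal
(5,4): no bracket -> illegal
(5,5): flips 1 -> legal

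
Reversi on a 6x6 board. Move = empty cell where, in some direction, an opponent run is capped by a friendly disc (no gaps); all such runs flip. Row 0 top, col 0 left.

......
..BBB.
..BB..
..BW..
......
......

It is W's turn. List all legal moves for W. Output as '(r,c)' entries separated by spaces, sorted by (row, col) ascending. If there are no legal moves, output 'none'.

(0,1): no bracket -> illegal
(0,2): no bracket -> illegal
(0,3): flips 2 -> legal
(0,4): no bracket -> illegal
(0,5): no bracket -> illegal
(1,1): flips 1 -> legal
(1,5): no bracket -> illegal
(2,1): no bracket -> illegal
(2,4): no bracket -> illegal
(2,5): no bracket -> illegal
(3,1): flips 1 -> legal
(3,4): no bracket -> illegal
(4,1): no bracket -> illegal
(4,2): no bracket -> illegal
(4,3): no bracket -> illegal

Answer: (0,3) (1,1) (3,1)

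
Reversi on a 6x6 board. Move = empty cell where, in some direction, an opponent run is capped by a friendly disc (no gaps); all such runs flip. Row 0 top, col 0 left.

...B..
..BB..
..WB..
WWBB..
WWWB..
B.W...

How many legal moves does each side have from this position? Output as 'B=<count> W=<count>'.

Answer: B=4 W=6

Derivation:
-- B to move --
(1,1): flips 1 -> legal
(2,0): flips 2 -> legal
(2,1): flips 1 -> legal
(5,1): flips 1 -> legal
(5,3): no bracket -> illegal
B mobility = 4
-- W to move --
(0,1): no bracket -> illegal
(0,2): flips 1 -> legal
(0,4): flips 1 -> legal
(1,1): no bracket -> illegal
(1,4): flips 2 -> legal
(2,1): no bracket -> illegal
(2,4): flips 2 -> legal
(3,4): flips 3 -> legal
(4,4): flips 2 -> legal
(5,1): no bracket -> illegal
(5,3): no bracket -> illegal
(5,4): no bracket -> illegal
W mobility = 6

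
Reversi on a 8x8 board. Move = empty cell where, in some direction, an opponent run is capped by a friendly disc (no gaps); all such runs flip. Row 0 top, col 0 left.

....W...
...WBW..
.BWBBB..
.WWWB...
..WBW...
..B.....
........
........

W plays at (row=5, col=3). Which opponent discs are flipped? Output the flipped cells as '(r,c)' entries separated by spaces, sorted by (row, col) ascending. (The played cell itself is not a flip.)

Dir NW: first cell 'W' (not opp) -> no flip
Dir N: opp run (4,3) capped by W -> flip
Dir NE: first cell 'W' (not opp) -> no flip
Dir W: opp run (5,2), next='.' -> no flip
Dir E: first cell '.' (not opp) -> no flip
Dir SW: first cell '.' (not opp) -> no flip
Dir S: first cell '.' (not opp) -> no flip
Dir SE: first cell '.' (not opp) -> no flip

Answer: (4,3)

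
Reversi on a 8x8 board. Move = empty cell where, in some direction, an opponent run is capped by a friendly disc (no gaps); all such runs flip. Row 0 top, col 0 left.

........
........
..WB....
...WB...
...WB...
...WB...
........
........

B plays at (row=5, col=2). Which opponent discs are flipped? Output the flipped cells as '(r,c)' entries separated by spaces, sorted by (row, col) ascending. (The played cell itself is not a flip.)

Dir NW: first cell '.' (not opp) -> no flip
Dir N: first cell '.' (not opp) -> no flip
Dir NE: opp run (4,3) capped by B -> flip
Dir W: first cell '.' (not opp) -> no flip
Dir E: opp run (5,3) capped by B -> flip
Dir SW: first cell '.' (not opp) -> no flip
Dir S: first cell '.' (not opp) -> no flip
Dir SE: first cell '.' (not opp) -> no flip

Answer: (4,3) (5,3)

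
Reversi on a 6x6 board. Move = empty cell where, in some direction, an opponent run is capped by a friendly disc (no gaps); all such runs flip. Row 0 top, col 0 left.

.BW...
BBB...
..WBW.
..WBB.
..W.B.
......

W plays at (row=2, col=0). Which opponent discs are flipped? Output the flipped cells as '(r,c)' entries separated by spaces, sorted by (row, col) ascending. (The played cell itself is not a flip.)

Dir NW: edge -> no flip
Dir N: opp run (1,0), next='.' -> no flip
Dir NE: opp run (1,1) capped by W -> flip
Dir W: edge -> no flip
Dir E: first cell '.' (not opp) -> no flip
Dir SW: edge -> no flip
Dir S: first cell '.' (not opp) -> no flip
Dir SE: first cell '.' (not opp) -> no flip

Answer: (1,1)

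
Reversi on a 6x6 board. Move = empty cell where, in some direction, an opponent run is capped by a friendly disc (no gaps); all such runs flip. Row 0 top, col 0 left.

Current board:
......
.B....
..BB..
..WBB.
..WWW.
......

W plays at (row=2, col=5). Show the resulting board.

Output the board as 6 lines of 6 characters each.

Place W at (2,5); scan 8 dirs for brackets.
Dir NW: first cell '.' (not opp) -> no flip
Dir N: first cell '.' (not opp) -> no flip
Dir NE: edge -> no flip
Dir W: first cell '.' (not opp) -> no flip
Dir E: edge -> no flip
Dir SW: opp run (3,4) capped by W -> flip
Dir S: first cell '.' (not opp) -> no flip
Dir SE: edge -> no flip
All flips: (3,4)

Answer: ......
.B....
..BB.W
..WBW.
..WWW.
......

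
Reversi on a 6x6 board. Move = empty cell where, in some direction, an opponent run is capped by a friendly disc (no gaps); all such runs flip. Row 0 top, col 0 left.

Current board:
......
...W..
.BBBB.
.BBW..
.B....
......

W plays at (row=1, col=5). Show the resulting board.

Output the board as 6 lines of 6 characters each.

Answer: ......
...W.W
.BBBW.
.BBW..
.B....
......

Derivation:
Place W at (1,5); scan 8 dirs for brackets.
Dir NW: first cell '.' (not opp) -> no flip
Dir N: first cell '.' (not opp) -> no flip
Dir NE: edge -> no flip
Dir W: first cell '.' (not opp) -> no flip
Dir E: edge -> no flip
Dir SW: opp run (2,4) capped by W -> flip
Dir S: first cell '.' (not opp) -> no flip
Dir SE: edge -> no flip
All flips: (2,4)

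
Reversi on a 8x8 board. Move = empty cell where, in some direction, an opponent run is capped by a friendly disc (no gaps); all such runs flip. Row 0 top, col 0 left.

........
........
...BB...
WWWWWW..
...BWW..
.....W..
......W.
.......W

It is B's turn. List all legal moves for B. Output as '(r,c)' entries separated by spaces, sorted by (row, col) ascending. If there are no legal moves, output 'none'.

Answer: (2,1) (2,5) (4,1) (4,2) (4,6) (5,4) (5,6)

Derivation:
(2,0): no bracket -> illegal
(2,1): flips 1 -> legal
(2,2): no bracket -> illegal
(2,5): flips 1 -> legal
(2,6): no bracket -> illegal
(3,6): no bracket -> illegal
(4,0): no bracket -> illegal
(4,1): flips 1 -> legal
(4,2): flips 1 -> legal
(4,6): flips 3 -> legal
(5,3): no bracket -> illegal
(5,4): flips 2 -> legal
(5,6): flips 2 -> legal
(5,7): no bracket -> illegal
(6,4): no bracket -> illegal
(6,5): no bracket -> illegal
(6,7): no bracket -> illegal
(7,5): no bracket -> illegal
(7,6): no bracket -> illegal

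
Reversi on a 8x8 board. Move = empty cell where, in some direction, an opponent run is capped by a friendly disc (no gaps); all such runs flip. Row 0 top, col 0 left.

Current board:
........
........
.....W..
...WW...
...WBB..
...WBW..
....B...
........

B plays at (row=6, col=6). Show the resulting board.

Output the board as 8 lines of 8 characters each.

Answer: ........
........
.....W..
...WW...
...WBB..
...WBB..
....B.B.
........

Derivation:
Place B at (6,6); scan 8 dirs for brackets.
Dir NW: opp run (5,5) capped by B -> flip
Dir N: first cell '.' (not opp) -> no flip
Dir NE: first cell '.' (not opp) -> no flip
Dir W: first cell '.' (not opp) -> no flip
Dir E: first cell '.' (not opp) -> no flip
Dir SW: first cell '.' (not opp) -> no flip
Dir S: first cell '.' (not opp) -> no flip
Dir SE: first cell '.' (not opp) -> no flip
All flips: (5,5)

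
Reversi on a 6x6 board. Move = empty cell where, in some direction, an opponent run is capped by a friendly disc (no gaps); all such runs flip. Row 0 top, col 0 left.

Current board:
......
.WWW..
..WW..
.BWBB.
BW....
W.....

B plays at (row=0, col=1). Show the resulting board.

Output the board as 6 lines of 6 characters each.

Place B at (0,1); scan 8 dirs for brackets.
Dir NW: edge -> no flip
Dir N: edge -> no flip
Dir NE: edge -> no flip
Dir W: first cell '.' (not opp) -> no flip
Dir E: first cell '.' (not opp) -> no flip
Dir SW: first cell '.' (not opp) -> no flip
Dir S: opp run (1,1), next='.' -> no flip
Dir SE: opp run (1,2) (2,3) capped by B -> flip
All flips: (1,2) (2,3)

Answer: .B....
.WBW..
..WB..
.BWBB.
BW....
W.....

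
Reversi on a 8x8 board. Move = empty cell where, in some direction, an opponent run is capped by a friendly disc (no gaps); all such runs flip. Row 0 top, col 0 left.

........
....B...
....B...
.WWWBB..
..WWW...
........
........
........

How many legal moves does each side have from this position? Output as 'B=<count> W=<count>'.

Answer: B=5 W=5

Derivation:
-- B to move --
(2,0): no bracket -> illegal
(2,1): no bracket -> illegal
(2,2): no bracket -> illegal
(2,3): no bracket -> illegal
(3,0): flips 3 -> legal
(4,0): no bracket -> illegal
(4,1): no bracket -> illegal
(4,5): no bracket -> illegal
(5,1): flips 2 -> legal
(5,2): flips 1 -> legal
(5,3): flips 1 -> legal
(5,4): flips 1 -> legal
(5,5): no bracket -> illegal
B mobility = 5
-- W to move --
(0,3): no bracket -> illegal
(0,4): flips 3 -> legal
(0,5): no bracket -> illegal
(1,3): no bracket -> illegal
(1,5): flips 1 -> legal
(2,3): no bracket -> illegal
(2,5): flips 1 -> legal
(2,6): flips 1 -> legal
(3,6): flips 2 -> legal
(4,5): no bracket -> illegal
(4,6): no bracket -> illegal
W mobility = 5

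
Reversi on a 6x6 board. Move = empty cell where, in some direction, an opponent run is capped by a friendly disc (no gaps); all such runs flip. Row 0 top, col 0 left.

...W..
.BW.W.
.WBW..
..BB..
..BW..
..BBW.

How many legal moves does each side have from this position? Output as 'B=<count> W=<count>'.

-- B to move --
(0,1): no bracket -> illegal
(0,2): flips 1 -> legal
(0,4): no bracket -> illegal
(0,5): flips 2 -> legal
(1,0): flips 1 -> legal
(1,3): flips 2 -> legal
(1,5): no bracket -> illegal
(2,0): flips 1 -> legal
(2,4): flips 1 -> legal
(2,5): no bracket -> illegal
(3,0): no bracket -> illegal
(3,1): flips 1 -> legal
(3,4): flips 1 -> legal
(4,4): flips 1 -> legal
(4,5): no bracket -> illegal
(5,5): flips 1 -> legal
B mobility = 10
-- W to move --
(0,0): no bracket -> illegal
(0,1): flips 1 -> legal
(0,2): no bracket -> illegal
(1,0): flips 1 -> legal
(1,3): no bracket -> illegal
(2,0): no bracket -> illegal
(2,4): no bracket -> illegal
(3,1): no bracket -> illegal
(3,4): no bracket -> illegal
(4,1): flips 2 -> legal
(4,4): no bracket -> illegal
(5,1): flips 2 -> legal
W mobility = 4

Answer: B=10 W=4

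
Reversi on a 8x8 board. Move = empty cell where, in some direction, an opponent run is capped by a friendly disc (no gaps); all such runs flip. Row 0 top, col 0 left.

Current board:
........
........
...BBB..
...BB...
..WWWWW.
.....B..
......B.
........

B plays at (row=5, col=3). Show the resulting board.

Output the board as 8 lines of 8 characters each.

Answer: ........
........
...BBB..
...BB...
..WBWWW.
...B.B..
......B.
........

Derivation:
Place B at (5,3); scan 8 dirs for brackets.
Dir NW: opp run (4,2), next='.' -> no flip
Dir N: opp run (4,3) capped by B -> flip
Dir NE: opp run (4,4), next='.' -> no flip
Dir W: first cell '.' (not opp) -> no flip
Dir E: first cell '.' (not opp) -> no flip
Dir SW: first cell '.' (not opp) -> no flip
Dir S: first cell '.' (not opp) -> no flip
Dir SE: first cell '.' (not opp) -> no flip
All flips: (4,3)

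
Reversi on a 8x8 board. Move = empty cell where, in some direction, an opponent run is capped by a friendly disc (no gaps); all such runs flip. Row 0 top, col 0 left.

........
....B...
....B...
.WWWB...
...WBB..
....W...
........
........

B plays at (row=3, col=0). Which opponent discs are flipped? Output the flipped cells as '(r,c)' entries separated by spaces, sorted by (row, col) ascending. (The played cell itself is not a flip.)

Dir NW: edge -> no flip
Dir N: first cell '.' (not opp) -> no flip
Dir NE: first cell '.' (not opp) -> no flip
Dir W: edge -> no flip
Dir E: opp run (3,1) (3,2) (3,3) capped by B -> flip
Dir SW: edge -> no flip
Dir S: first cell '.' (not opp) -> no flip
Dir SE: first cell '.' (not opp) -> no flip

Answer: (3,1) (3,2) (3,3)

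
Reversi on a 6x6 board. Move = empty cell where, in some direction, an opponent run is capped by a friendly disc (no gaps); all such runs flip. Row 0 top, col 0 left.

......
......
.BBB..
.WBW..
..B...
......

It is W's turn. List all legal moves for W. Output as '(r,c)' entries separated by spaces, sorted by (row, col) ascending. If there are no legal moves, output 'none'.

Answer: (1,1) (1,3) (5,1) (5,3)

Derivation:
(1,0): no bracket -> illegal
(1,1): flips 2 -> legal
(1,2): no bracket -> illegal
(1,3): flips 2 -> legal
(1,4): no bracket -> illegal
(2,0): no bracket -> illegal
(2,4): no bracket -> illegal
(3,0): no bracket -> illegal
(3,4): no bracket -> illegal
(4,1): no bracket -> illegal
(4,3): no bracket -> illegal
(5,1): flips 1 -> legal
(5,2): no bracket -> illegal
(5,3): flips 1 -> legal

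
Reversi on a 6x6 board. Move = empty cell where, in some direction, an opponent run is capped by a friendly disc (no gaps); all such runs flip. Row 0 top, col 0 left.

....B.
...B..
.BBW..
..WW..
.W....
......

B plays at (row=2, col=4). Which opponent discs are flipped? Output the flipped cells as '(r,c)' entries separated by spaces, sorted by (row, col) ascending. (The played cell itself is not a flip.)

Dir NW: first cell 'B' (not opp) -> no flip
Dir N: first cell '.' (not opp) -> no flip
Dir NE: first cell '.' (not opp) -> no flip
Dir W: opp run (2,3) capped by B -> flip
Dir E: first cell '.' (not opp) -> no flip
Dir SW: opp run (3,3), next='.' -> no flip
Dir S: first cell '.' (not opp) -> no flip
Dir SE: first cell '.' (not opp) -> no flip

Answer: (2,3)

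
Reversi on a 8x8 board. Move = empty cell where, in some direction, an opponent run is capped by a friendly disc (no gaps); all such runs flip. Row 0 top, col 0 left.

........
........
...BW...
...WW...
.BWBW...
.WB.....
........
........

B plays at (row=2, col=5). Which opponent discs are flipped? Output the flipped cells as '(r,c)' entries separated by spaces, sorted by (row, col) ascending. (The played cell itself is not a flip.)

Answer: (2,4) (3,4)

Derivation:
Dir NW: first cell '.' (not opp) -> no flip
Dir N: first cell '.' (not opp) -> no flip
Dir NE: first cell '.' (not opp) -> no flip
Dir W: opp run (2,4) capped by B -> flip
Dir E: first cell '.' (not opp) -> no flip
Dir SW: opp run (3,4) capped by B -> flip
Dir S: first cell '.' (not opp) -> no flip
Dir SE: first cell '.' (not opp) -> no flip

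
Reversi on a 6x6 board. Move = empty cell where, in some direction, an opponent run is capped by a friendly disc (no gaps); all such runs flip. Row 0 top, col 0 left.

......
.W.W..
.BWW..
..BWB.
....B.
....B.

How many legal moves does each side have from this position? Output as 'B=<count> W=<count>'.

-- B to move --
(0,0): flips 3 -> legal
(0,1): flips 1 -> legal
(0,2): no bracket -> illegal
(0,3): no bracket -> illegal
(0,4): no bracket -> illegal
(1,0): no bracket -> illegal
(1,2): flips 2 -> legal
(1,4): flips 1 -> legal
(2,0): no bracket -> illegal
(2,4): flips 2 -> legal
(3,1): no bracket -> illegal
(4,2): no bracket -> illegal
(4,3): no bracket -> illegal
B mobility = 5
-- W to move --
(1,0): no bracket -> illegal
(1,2): no bracket -> illegal
(2,0): flips 1 -> legal
(2,4): no bracket -> illegal
(2,5): no bracket -> illegal
(3,0): no bracket -> illegal
(3,1): flips 2 -> legal
(3,5): flips 1 -> legal
(4,1): flips 1 -> legal
(4,2): flips 1 -> legal
(4,3): no bracket -> illegal
(4,5): flips 1 -> legal
(5,3): no bracket -> illegal
(5,5): flips 1 -> legal
W mobility = 7

Answer: B=5 W=7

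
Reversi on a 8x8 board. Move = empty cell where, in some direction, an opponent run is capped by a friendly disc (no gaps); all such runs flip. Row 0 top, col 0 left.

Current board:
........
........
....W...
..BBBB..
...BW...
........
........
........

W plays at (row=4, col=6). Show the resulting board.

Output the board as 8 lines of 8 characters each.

Place W at (4,6); scan 8 dirs for brackets.
Dir NW: opp run (3,5) capped by W -> flip
Dir N: first cell '.' (not opp) -> no flip
Dir NE: first cell '.' (not opp) -> no flip
Dir W: first cell '.' (not opp) -> no flip
Dir E: first cell '.' (not opp) -> no flip
Dir SW: first cell '.' (not opp) -> no flip
Dir S: first cell '.' (not opp) -> no flip
Dir SE: first cell '.' (not opp) -> no flip
All flips: (3,5)

Answer: ........
........
....W...
..BBBW..
...BW.W.
........
........
........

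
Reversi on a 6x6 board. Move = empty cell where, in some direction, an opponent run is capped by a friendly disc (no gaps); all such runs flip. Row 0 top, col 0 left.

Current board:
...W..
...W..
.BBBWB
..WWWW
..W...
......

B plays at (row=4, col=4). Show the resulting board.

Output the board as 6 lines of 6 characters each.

Answer: ...W..
...W..
.BBBWB
..WBWW
..W.B.
......

Derivation:
Place B at (4,4); scan 8 dirs for brackets.
Dir NW: opp run (3,3) capped by B -> flip
Dir N: opp run (3,4) (2,4), next='.' -> no flip
Dir NE: opp run (3,5), next=edge -> no flip
Dir W: first cell '.' (not opp) -> no flip
Dir E: first cell '.' (not opp) -> no flip
Dir SW: first cell '.' (not opp) -> no flip
Dir S: first cell '.' (not opp) -> no flip
Dir SE: first cell '.' (not opp) -> no flip
All flips: (3,3)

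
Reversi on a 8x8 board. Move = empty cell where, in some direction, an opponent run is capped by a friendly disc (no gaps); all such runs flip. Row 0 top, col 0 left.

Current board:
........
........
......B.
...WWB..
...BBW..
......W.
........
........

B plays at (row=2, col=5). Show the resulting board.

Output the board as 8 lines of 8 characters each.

Place B at (2,5); scan 8 dirs for brackets.
Dir NW: first cell '.' (not opp) -> no flip
Dir N: first cell '.' (not opp) -> no flip
Dir NE: first cell '.' (not opp) -> no flip
Dir W: first cell '.' (not opp) -> no flip
Dir E: first cell 'B' (not opp) -> no flip
Dir SW: opp run (3,4) capped by B -> flip
Dir S: first cell 'B' (not opp) -> no flip
Dir SE: first cell '.' (not opp) -> no flip
All flips: (3,4)

Answer: ........
........
.....BB.
...WBB..
...BBW..
......W.
........
........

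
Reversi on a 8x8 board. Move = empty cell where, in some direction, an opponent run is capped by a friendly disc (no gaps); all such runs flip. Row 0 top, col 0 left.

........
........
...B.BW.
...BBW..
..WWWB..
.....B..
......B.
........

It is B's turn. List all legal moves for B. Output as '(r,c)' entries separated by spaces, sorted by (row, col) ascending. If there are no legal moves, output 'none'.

Answer: (2,7) (3,6) (4,1) (5,1) (5,2) (5,3) (5,4)

Derivation:
(1,5): no bracket -> illegal
(1,6): no bracket -> illegal
(1,7): no bracket -> illegal
(2,4): no bracket -> illegal
(2,7): flips 1 -> legal
(3,1): no bracket -> illegal
(3,2): no bracket -> illegal
(3,6): flips 1 -> legal
(3,7): no bracket -> illegal
(4,1): flips 3 -> legal
(4,6): no bracket -> illegal
(5,1): flips 1 -> legal
(5,2): flips 1 -> legal
(5,3): flips 1 -> legal
(5,4): flips 1 -> legal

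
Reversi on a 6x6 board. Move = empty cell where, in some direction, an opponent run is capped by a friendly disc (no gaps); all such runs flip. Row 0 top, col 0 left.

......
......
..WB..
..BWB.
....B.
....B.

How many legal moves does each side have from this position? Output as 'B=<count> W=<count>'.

Answer: B=4 W=6

Derivation:
-- B to move --
(1,1): flips 2 -> legal
(1,2): flips 1 -> legal
(1,3): no bracket -> illegal
(2,1): flips 1 -> legal
(2,4): no bracket -> illegal
(3,1): no bracket -> illegal
(4,2): no bracket -> illegal
(4,3): flips 1 -> legal
B mobility = 4
-- W to move --
(1,2): no bracket -> illegal
(1,3): flips 1 -> legal
(1,4): no bracket -> illegal
(2,1): no bracket -> illegal
(2,4): flips 1 -> legal
(2,5): no bracket -> illegal
(3,1): flips 1 -> legal
(3,5): flips 1 -> legal
(4,1): no bracket -> illegal
(4,2): flips 1 -> legal
(4,3): no bracket -> illegal
(4,5): no bracket -> illegal
(5,3): no bracket -> illegal
(5,5): flips 1 -> legal
W mobility = 6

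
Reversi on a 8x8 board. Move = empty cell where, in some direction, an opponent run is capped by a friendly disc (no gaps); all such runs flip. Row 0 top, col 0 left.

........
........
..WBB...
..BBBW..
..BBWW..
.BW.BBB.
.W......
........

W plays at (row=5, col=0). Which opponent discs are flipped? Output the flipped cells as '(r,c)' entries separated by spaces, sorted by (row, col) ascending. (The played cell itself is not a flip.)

Answer: (5,1)

Derivation:
Dir NW: edge -> no flip
Dir N: first cell '.' (not opp) -> no flip
Dir NE: first cell '.' (not opp) -> no flip
Dir W: edge -> no flip
Dir E: opp run (5,1) capped by W -> flip
Dir SW: edge -> no flip
Dir S: first cell '.' (not opp) -> no flip
Dir SE: first cell 'W' (not opp) -> no flip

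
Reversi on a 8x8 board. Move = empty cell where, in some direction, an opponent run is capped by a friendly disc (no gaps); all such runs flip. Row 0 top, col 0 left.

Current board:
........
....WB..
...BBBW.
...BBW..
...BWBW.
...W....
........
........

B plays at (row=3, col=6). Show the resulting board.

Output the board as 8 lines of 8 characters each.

Answer: ........
....WB..
...BBBW.
...BBBB.
...BWBW.
...W....
........
........

Derivation:
Place B at (3,6); scan 8 dirs for brackets.
Dir NW: first cell 'B' (not opp) -> no flip
Dir N: opp run (2,6), next='.' -> no flip
Dir NE: first cell '.' (not opp) -> no flip
Dir W: opp run (3,5) capped by B -> flip
Dir E: first cell '.' (not opp) -> no flip
Dir SW: first cell 'B' (not opp) -> no flip
Dir S: opp run (4,6), next='.' -> no flip
Dir SE: first cell '.' (not opp) -> no flip
All flips: (3,5)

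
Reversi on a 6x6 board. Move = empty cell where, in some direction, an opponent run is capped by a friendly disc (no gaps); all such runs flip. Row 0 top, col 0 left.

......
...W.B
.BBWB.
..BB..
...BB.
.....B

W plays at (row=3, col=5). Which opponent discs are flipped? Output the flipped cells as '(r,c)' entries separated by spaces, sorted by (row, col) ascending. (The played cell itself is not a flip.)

Dir NW: opp run (2,4) capped by W -> flip
Dir N: first cell '.' (not opp) -> no flip
Dir NE: edge -> no flip
Dir W: first cell '.' (not opp) -> no flip
Dir E: edge -> no flip
Dir SW: opp run (4,4), next='.' -> no flip
Dir S: first cell '.' (not opp) -> no flip
Dir SE: edge -> no flip

Answer: (2,4)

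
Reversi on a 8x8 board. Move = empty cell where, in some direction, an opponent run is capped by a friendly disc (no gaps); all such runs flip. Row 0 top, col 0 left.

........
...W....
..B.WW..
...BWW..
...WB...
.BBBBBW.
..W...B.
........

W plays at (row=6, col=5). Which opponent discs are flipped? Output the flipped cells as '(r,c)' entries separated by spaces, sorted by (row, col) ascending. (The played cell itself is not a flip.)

Dir NW: opp run (5,4) capped by W -> flip
Dir N: opp run (5,5), next='.' -> no flip
Dir NE: first cell 'W' (not opp) -> no flip
Dir W: first cell '.' (not opp) -> no flip
Dir E: opp run (6,6), next='.' -> no flip
Dir SW: first cell '.' (not opp) -> no flip
Dir S: first cell '.' (not opp) -> no flip
Dir SE: first cell '.' (not opp) -> no flip

Answer: (5,4)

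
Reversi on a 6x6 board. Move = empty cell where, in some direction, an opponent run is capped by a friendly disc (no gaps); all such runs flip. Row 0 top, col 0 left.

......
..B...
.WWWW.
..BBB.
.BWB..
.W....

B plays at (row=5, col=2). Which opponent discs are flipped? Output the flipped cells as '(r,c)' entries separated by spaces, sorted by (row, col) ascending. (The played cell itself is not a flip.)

Answer: (4,2)

Derivation:
Dir NW: first cell 'B' (not opp) -> no flip
Dir N: opp run (4,2) capped by B -> flip
Dir NE: first cell 'B' (not opp) -> no flip
Dir W: opp run (5,1), next='.' -> no flip
Dir E: first cell '.' (not opp) -> no flip
Dir SW: edge -> no flip
Dir S: edge -> no flip
Dir SE: edge -> no flip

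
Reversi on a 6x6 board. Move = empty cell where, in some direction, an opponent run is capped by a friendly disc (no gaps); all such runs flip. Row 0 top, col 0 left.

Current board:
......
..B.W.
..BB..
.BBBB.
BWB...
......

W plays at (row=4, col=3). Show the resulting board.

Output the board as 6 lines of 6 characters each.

Answer: ......
..B.W.
..BB..
.BBBB.
BWWW..
......

Derivation:
Place W at (4,3); scan 8 dirs for brackets.
Dir NW: opp run (3,2), next='.' -> no flip
Dir N: opp run (3,3) (2,3), next='.' -> no flip
Dir NE: opp run (3,4), next='.' -> no flip
Dir W: opp run (4,2) capped by W -> flip
Dir E: first cell '.' (not opp) -> no flip
Dir SW: first cell '.' (not opp) -> no flip
Dir S: first cell '.' (not opp) -> no flip
Dir SE: first cell '.' (not opp) -> no flip
All flips: (4,2)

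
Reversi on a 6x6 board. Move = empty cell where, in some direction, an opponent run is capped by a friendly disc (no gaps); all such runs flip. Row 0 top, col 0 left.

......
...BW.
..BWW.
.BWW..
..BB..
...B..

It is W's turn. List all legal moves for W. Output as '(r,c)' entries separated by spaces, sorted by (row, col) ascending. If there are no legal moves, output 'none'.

Answer: (0,2) (0,3) (1,1) (1,2) (2,1) (3,0) (5,1) (5,2) (5,4)

Derivation:
(0,2): flips 1 -> legal
(0,3): flips 1 -> legal
(0,4): no bracket -> illegal
(1,1): flips 1 -> legal
(1,2): flips 2 -> legal
(2,0): no bracket -> illegal
(2,1): flips 1 -> legal
(3,0): flips 1 -> legal
(3,4): no bracket -> illegal
(4,0): no bracket -> illegal
(4,1): no bracket -> illegal
(4,4): no bracket -> illegal
(5,1): flips 1 -> legal
(5,2): flips 1 -> legal
(5,4): flips 1 -> legal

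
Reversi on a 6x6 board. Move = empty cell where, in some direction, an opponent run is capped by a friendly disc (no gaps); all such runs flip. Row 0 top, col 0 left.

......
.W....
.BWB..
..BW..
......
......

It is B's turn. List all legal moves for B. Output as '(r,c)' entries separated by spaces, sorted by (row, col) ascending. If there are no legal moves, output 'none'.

(0,0): no bracket -> illegal
(0,1): flips 1 -> legal
(0,2): no bracket -> illegal
(1,0): no bracket -> illegal
(1,2): flips 1 -> legal
(1,3): no bracket -> illegal
(2,0): no bracket -> illegal
(2,4): no bracket -> illegal
(3,1): no bracket -> illegal
(3,4): flips 1 -> legal
(4,2): no bracket -> illegal
(4,3): flips 1 -> legal
(4,4): no bracket -> illegal

Answer: (0,1) (1,2) (3,4) (4,3)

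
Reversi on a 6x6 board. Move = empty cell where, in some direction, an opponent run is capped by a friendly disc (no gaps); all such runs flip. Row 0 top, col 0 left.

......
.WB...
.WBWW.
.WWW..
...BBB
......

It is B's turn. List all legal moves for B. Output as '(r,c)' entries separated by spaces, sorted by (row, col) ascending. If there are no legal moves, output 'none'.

Answer: (0,0) (1,0) (1,3) (2,0) (2,5) (3,0) (3,4) (4,0) (4,2)

Derivation:
(0,0): flips 1 -> legal
(0,1): no bracket -> illegal
(0,2): no bracket -> illegal
(1,0): flips 3 -> legal
(1,3): flips 2 -> legal
(1,4): no bracket -> illegal
(1,5): no bracket -> illegal
(2,0): flips 1 -> legal
(2,5): flips 2 -> legal
(3,0): flips 1 -> legal
(3,4): flips 1 -> legal
(3,5): no bracket -> illegal
(4,0): flips 1 -> legal
(4,1): no bracket -> illegal
(4,2): flips 1 -> legal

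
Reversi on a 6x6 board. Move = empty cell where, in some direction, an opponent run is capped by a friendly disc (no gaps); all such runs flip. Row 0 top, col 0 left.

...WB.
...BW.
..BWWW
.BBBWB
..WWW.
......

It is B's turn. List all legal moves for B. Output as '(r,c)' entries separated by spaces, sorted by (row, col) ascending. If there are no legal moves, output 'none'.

Answer: (0,2) (0,5) (1,5) (5,1) (5,2) (5,3) (5,4) (5,5)

Derivation:
(0,2): flips 1 -> legal
(0,5): flips 2 -> legal
(1,2): no bracket -> illegal
(1,5): flips 3 -> legal
(4,1): no bracket -> illegal
(4,5): no bracket -> illegal
(5,1): flips 1 -> legal
(5,2): flips 1 -> legal
(5,3): flips 3 -> legal
(5,4): flips 5 -> legal
(5,5): flips 1 -> legal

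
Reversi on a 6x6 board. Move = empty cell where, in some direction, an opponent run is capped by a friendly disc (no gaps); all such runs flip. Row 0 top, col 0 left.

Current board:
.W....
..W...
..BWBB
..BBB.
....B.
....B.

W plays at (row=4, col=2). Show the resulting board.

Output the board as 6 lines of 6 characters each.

Answer: .W....
..W...
..WWBB
..WBB.
..W.B.
....B.

Derivation:
Place W at (4,2); scan 8 dirs for brackets.
Dir NW: first cell '.' (not opp) -> no flip
Dir N: opp run (3,2) (2,2) capped by W -> flip
Dir NE: opp run (3,3) (2,4), next='.' -> no flip
Dir W: first cell '.' (not opp) -> no flip
Dir E: first cell '.' (not opp) -> no flip
Dir SW: first cell '.' (not opp) -> no flip
Dir S: first cell '.' (not opp) -> no flip
Dir SE: first cell '.' (not opp) -> no flip
All flips: (2,2) (3,2)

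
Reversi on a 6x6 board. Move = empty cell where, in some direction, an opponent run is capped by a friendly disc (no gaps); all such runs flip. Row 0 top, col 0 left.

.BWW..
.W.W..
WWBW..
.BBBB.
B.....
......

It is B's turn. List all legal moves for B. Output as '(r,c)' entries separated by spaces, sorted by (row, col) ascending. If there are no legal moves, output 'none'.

Answer: (0,0) (0,4) (1,0) (1,2) (1,4) (2,4)

Derivation:
(0,0): flips 1 -> legal
(0,4): flips 3 -> legal
(1,0): flips 1 -> legal
(1,2): flips 1 -> legal
(1,4): flips 1 -> legal
(2,4): flips 1 -> legal
(3,0): no bracket -> illegal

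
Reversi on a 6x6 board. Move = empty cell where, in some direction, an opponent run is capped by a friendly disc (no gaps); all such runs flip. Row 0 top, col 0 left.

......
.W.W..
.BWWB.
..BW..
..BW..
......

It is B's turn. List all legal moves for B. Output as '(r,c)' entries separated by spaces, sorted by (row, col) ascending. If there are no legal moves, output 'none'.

(0,0): no bracket -> illegal
(0,1): flips 1 -> legal
(0,2): flips 1 -> legal
(0,3): no bracket -> illegal
(0,4): no bracket -> illegal
(1,0): no bracket -> illegal
(1,2): flips 1 -> legal
(1,4): flips 1 -> legal
(2,0): no bracket -> illegal
(3,1): no bracket -> illegal
(3,4): flips 1 -> legal
(4,4): flips 1 -> legal
(5,2): no bracket -> illegal
(5,3): no bracket -> illegal
(5,4): flips 1 -> legal

Answer: (0,1) (0,2) (1,2) (1,4) (3,4) (4,4) (5,4)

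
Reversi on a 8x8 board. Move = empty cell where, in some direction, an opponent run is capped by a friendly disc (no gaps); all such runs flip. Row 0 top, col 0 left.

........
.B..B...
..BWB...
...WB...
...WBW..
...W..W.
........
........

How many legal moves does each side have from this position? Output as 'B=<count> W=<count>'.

-- B to move --
(1,2): flips 1 -> legal
(1,3): no bracket -> illegal
(3,2): flips 2 -> legal
(3,5): no bracket -> illegal
(3,6): no bracket -> illegal
(4,2): flips 2 -> legal
(4,6): flips 1 -> legal
(4,7): no bracket -> illegal
(5,2): flips 1 -> legal
(5,4): no bracket -> illegal
(5,5): no bracket -> illegal
(5,7): no bracket -> illegal
(6,2): flips 1 -> legal
(6,3): no bracket -> illegal
(6,4): no bracket -> illegal
(6,5): no bracket -> illegal
(6,6): no bracket -> illegal
(6,7): flips 2 -> legal
B mobility = 7
-- W to move --
(0,0): flips 2 -> legal
(0,1): no bracket -> illegal
(0,2): no bracket -> illegal
(0,3): no bracket -> illegal
(0,4): no bracket -> illegal
(0,5): flips 1 -> legal
(1,0): no bracket -> illegal
(1,2): no bracket -> illegal
(1,3): no bracket -> illegal
(1,5): flips 1 -> legal
(2,0): no bracket -> illegal
(2,1): flips 1 -> legal
(2,5): flips 2 -> legal
(3,1): no bracket -> illegal
(3,2): no bracket -> illegal
(3,5): flips 2 -> legal
(5,4): no bracket -> illegal
(5,5): flips 1 -> legal
W mobility = 7

Answer: B=7 W=7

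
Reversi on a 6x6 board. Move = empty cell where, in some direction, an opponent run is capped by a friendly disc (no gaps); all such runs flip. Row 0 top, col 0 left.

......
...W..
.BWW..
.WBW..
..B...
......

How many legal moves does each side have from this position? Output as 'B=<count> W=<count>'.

Answer: B=7 W=6

Derivation:
-- B to move --
(0,2): no bracket -> illegal
(0,3): no bracket -> illegal
(0,4): no bracket -> illegal
(1,1): no bracket -> illegal
(1,2): flips 1 -> legal
(1,4): flips 1 -> legal
(2,0): flips 1 -> legal
(2,4): flips 3 -> legal
(3,0): flips 1 -> legal
(3,4): flips 1 -> legal
(4,0): no bracket -> illegal
(4,1): flips 1 -> legal
(4,3): no bracket -> illegal
(4,4): no bracket -> illegal
B mobility = 7
-- W to move --
(1,0): no bracket -> illegal
(1,1): flips 1 -> legal
(1,2): no bracket -> illegal
(2,0): flips 1 -> legal
(3,0): no bracket -> illegal
(4,1): flips 1 -> legal
(4,3): no bracket -> illegal
(5,1): flips 1 -> legal
(5,2): flips 2 -> legal
(5,3): flips 1 -> legal
W mobility = 6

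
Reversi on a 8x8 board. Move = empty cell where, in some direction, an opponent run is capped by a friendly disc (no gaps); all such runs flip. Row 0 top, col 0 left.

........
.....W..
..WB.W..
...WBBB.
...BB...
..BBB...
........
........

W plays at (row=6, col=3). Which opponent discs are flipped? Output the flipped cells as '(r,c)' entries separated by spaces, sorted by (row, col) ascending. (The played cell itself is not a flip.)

Dir NW: opp run (5,2), next='.' -> no flip
Dir N: opp run (5,3) (4,3) capped by W -> flip
Dir NE: opp run (5,4), next='.' -> no flip
Dir W: first cell '.' (not opp) -> no flip
Dir E: first cell '.' (not opp) -> no flip
Dir SW: first cell '.' (not opp) -> no flip
Dir S: first cell '.' (not opp) -> no flip
Dir SE: first cell '.' (not opp) -> no flip

Answer: (4,3) (5,3)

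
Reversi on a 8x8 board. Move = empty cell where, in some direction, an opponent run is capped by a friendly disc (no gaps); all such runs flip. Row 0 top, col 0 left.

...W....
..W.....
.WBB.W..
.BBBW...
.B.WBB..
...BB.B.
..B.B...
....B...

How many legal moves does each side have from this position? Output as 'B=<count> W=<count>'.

Answer: B=8 W=9

Derivation:
-- B to move --
(0,1): flips 1 -> legal
(0,2): flips 1 -> legal
(0,4): no bracket -> illegal
(1,0): flips 1 -> legal
(1,1): flips 1 -> legal
(1,3): no bracket -> illegal
(1,4): no bracket -> illegal
(1,5): no bracket -> illegal
(1,6): no bracket -> illegal
(2,0): flips 1 -> legal
(2,4): flips 1 -> legal
(2,6): no bracket -> illegal
(3,0): no bracket -> illegal
(3,5): flips 1 -> legal
(3,6): no bracket -> illegal
(4,2): flips 1 -> legal
(5,2): no bracket -> illegal
B mobility = 8
-- W to move --
(1,1): no bracket -> illegal
(1,3): flips 2 -> legal
(1,4): no bracket -> illegal
(2,0): no bracket -> illegal
(2,4): flips 2 -> legal
(3,0): flips 3 -> legal
(3,5): no bracket -> illegal
(3,6): no bracket -> illegal
(4,0): no bracket -> illegal
(4,2): flips 2 -> legal
(4,6): flips 2 -> legal
(4,7): no bracket -> illegal
(5,0): no bracket -> illegal
(5,1): flips 2 -> legal
(5,2): no bracket -> illegal
(5,5): no bracket -> illegal
(5,7): no bracket -> illegal
(6,1): no bracket -> illegal
(6,3): flips 1 -> legal
(6,5): flips 1 -> legal
(6,6): no bracket -> illegal
(6,7): flips 2 -> legal
(7,1): no bracket -> illegal
(7,2): no bracket -> illegal
(7,3): no bracket -> illegal
(7,5): no bracket -> illegal
W mobility = 9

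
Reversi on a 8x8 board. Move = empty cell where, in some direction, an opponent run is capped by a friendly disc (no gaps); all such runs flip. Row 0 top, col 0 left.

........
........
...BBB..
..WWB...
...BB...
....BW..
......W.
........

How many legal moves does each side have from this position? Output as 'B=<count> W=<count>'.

-- B to move --
(2,1): flips 1 -> legal
(2,2): flips 1 -> legal
(3,1): flips 2 -> legal
(4,1): flips 1 -> legal
(4,2): flips 1 -> legal
(4,5): no bracket -> illegal
(4,6): no bracket -> illegal
(5,6): flips 1 -> legal
(5,7): no bracket -> illegal
(6,4): no bracket -> illegal
(6,5): no bracket -> illegal
(6,7): no bracket -> illegal
(7,5): no bracket -> illegal
(7,6): no bracket -> illegal
(7,7): flips 2 -> legal
B mobility = 7
-- W to move --
(1,2): no bracket -> illegal
(1,3): flips 1 -> legal
(1,4): flips 1 -> legal
(1,5): flips 1 -> legal
(1,6): no bracket -> illegal
(2,2): no bracket -> illegal
(2,6): no bracket -> illegal
(3,5): flips 1 -> legal
(3,6): no bracket -> illegal
(4,2): no bracket -> illegal
(4,5): no bracket -> illegal
(5,2): no bracket -> illegal
(5,3): flips 2 -> legal
(6,3): no bracket -> illegal
(6,4): no bracket -> illegal
(6,5): flips 2 -> legal
W mobility = 6

Answer: B=7 W=6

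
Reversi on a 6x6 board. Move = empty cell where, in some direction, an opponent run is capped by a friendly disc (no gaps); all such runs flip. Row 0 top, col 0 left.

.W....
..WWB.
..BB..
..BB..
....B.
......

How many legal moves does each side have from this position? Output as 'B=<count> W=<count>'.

-- B to move --
(0,0): no bracket -> illegal
(0,2): flips 1 -> legal
(0,3): flips 1 -> legal
(0,4): flips 1 -> legal
(1,0): no bracket -> illegal
(1,1): flips 2 -> legal
(2,1): no bracket -> illegal
(2,4): no bracket -> illegal
B mobility = 4
-- W to move --
(0,3): no bracket -> illegal
(0,4): no bracket -> illegal
(0,5): no bracket -> illegal
(1,1): no bracket -> illegal
(1,5): flips 1 -> legal
(2,1): no bracket -> illegal
(2,4): no bracket -> illegal
(2,5): no bracket -> illegal
(3,1): flips 1 -> legal
(3,4): flips 1 -> legal
(3,5): no bracket -> illegal
(4,1): no bracket -> illegal
(4,2): flips 2 -> legal
(4,3): flips 2 -> legal
(4,5): no bracket -> illegal
(5,3): no bracket -> illegal
(5,4): no bracket -> illegal
(5,5): no bracket -> illegal
W mobility = 5

Answer: B=4 W=5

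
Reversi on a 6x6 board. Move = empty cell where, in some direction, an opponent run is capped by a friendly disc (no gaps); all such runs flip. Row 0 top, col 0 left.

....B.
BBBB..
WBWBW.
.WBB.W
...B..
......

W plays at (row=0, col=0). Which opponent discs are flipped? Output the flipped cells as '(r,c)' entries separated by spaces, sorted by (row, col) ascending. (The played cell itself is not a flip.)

Dir NW: edge -> no flip
Dir N: edge -> no flip
Dir NE: edge -> no flip
Dir W: edge -> no flip
Dir E: first cell '.' (not opp) -> no flip
Dir SW: edge -> no flip
Dir S: opp run (1,0) capped by W -> flip
Dir SE: opp run (1,1) capped by W -> flip

Answer: (1,0) (1,1)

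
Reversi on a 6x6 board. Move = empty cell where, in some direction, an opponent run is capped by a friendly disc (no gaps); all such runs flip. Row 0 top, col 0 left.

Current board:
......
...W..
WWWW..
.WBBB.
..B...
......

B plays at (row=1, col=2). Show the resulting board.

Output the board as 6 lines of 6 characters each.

Place B at (1,2); scan 8 dirs for brackets.
Dir NW: first cell '.' (not opp) -> no flip
Dir N: first cell '.' (not opp) -> no flip
Dir NE: first cell '.' (not opp) -> no flip
Dir W: first cell '.' (not opp) -> no flip
Dir E: opp run (1,3), next='.' -> no flip
Dir SW: opp run (2,1), next='.' -> no flip
Dir S: opp run (2,2) capped by B -> flip
Dir SE: opp run (2,3) capped by B -> flip
All flips: (2,2) (2,3)

Answer: ......
..BW..
WWBB..
.WBBB.
..B...
......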